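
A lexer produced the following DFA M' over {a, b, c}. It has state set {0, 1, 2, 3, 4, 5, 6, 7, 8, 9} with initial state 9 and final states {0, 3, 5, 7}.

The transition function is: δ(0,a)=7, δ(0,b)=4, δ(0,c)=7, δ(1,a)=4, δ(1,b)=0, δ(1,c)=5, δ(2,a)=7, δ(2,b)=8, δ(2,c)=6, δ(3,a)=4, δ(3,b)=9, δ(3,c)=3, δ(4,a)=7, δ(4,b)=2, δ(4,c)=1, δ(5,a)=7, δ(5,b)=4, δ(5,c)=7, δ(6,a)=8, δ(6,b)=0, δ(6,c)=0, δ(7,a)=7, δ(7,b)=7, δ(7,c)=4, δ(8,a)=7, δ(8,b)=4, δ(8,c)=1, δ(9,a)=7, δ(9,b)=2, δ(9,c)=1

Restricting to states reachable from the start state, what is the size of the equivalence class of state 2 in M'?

4

First remove the unreachable states {3}; 9 states remain.
Start with accepting vs non-accepting: {0,5,7} | {1,2,4,6,8,9}.
On input b, block {0,5,7} splits into {0,5} and {7}.
On input a, block {1,2,4,6,8,9} splits into {2,4,8,9} and {1,6}.
No further refinement is possible. Final partition (4 blocks): {0,5} | {2,4,8,9} | {7} | {1,6}.
The equivalence class containing 2 is {2,4,8,9}, of size 4.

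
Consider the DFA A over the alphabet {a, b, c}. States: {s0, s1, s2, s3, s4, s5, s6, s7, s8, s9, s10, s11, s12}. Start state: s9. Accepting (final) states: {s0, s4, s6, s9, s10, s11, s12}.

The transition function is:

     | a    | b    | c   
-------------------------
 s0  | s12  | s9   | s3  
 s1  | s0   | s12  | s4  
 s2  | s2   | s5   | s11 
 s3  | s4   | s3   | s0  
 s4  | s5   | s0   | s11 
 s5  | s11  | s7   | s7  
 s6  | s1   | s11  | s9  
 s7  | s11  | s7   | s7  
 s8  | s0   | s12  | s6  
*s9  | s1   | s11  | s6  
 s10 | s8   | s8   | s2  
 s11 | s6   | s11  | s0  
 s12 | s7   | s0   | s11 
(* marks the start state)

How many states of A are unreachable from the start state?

No path from s9 leads to s2, s8, s10; the other 10 states are all reachable.

3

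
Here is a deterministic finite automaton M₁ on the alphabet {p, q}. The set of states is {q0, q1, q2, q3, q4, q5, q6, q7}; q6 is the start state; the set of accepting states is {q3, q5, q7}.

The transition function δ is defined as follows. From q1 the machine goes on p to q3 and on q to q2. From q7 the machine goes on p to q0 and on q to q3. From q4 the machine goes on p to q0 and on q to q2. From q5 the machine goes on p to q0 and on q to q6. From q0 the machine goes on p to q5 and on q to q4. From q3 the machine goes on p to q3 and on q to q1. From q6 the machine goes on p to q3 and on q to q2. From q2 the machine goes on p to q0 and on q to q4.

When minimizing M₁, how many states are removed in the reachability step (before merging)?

BFS from q6 reaches {q0, q1, q2, q3, q4, q5, q6}; the 1 state(s) q7 are never visited.

1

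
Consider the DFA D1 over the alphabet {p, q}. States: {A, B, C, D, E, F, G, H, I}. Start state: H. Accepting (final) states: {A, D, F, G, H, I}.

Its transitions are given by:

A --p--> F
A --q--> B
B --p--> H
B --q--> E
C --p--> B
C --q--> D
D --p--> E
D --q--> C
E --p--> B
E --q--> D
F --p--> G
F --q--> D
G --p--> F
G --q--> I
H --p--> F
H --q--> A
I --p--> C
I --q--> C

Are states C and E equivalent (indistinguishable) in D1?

Yes

Start with accepting vs non-accepting: {A,D,F,G,H,I} | {B,C,E}.
Refine {A,D,F,G,H,I} on symbol p: members go to different blocks, giving {A,F,G,H} and {D,I}.
On input q, block {A,F,G,H} splits into {F,G} and {A} and {H}.
Refine {B,C,E} on symbol p: members go to different blocks, giving {C,E} and {B}.
The partition is now stable with 6 blocks: {F,G} | {C,E} | {D,I} | {A} | {H} | {B}.
C and E lie in the same block of the stable partition, so they are equivalent — no string distinguishes them.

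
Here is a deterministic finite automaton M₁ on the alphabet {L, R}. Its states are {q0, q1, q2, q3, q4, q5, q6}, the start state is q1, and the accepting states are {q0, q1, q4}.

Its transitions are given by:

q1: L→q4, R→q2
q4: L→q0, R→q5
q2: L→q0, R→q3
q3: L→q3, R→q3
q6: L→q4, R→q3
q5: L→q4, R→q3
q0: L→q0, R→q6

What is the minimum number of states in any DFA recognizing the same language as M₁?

All states are reachable from the start state.
Start with accepting vs non-accepting: {q0,q1,q4} | {q2,q3,q5,q6}.
Refine {q2,q3,q5,q6} on symbol L: members go to different blocks, giving {q2,q5,q6} and {q3}.
Stable partition: {q0,q1,q4} | {q2,q5,q6} | {q3} — 3 equivalence classes.

3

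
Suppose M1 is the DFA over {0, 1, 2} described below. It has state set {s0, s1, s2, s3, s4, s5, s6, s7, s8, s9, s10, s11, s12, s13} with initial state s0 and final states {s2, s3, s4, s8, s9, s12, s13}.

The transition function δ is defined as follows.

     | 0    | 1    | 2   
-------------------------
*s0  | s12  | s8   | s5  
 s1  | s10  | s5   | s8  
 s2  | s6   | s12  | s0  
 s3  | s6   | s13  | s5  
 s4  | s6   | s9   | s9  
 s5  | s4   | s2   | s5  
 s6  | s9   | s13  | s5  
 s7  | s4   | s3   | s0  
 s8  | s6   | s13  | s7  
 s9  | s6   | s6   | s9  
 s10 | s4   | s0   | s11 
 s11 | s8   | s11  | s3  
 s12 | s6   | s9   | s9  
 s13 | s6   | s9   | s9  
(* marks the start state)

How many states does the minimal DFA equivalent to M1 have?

First remove the unreachable states {s1,s10,s11}; 11 states remain.
P0 = {s2,s3,s4,s8,s9,s12,s13} | {s0,s5,s6,s7}.
Refine {s2,s3,s4,s8,s9,s12,s13} on symbol 1: members go to different blocks, giving {s2,s3,s4,s8,s12,s13} and {s9}.
Refine {s2,s3,s4,s8,s12,s13} on symbol 1: members go to different blocks, giving {s2,s3,s8} and {s4,s12,s13}.
Split {s0,s5,s6,s7} by δ(·,0) → {s0,s5,s7} and {s6}.
Stable partition: {s2,s3,s8} | {s0,s5,s7} | {s9} | {s4,s12,s13} | {s6} — 5 equivalence classes.

5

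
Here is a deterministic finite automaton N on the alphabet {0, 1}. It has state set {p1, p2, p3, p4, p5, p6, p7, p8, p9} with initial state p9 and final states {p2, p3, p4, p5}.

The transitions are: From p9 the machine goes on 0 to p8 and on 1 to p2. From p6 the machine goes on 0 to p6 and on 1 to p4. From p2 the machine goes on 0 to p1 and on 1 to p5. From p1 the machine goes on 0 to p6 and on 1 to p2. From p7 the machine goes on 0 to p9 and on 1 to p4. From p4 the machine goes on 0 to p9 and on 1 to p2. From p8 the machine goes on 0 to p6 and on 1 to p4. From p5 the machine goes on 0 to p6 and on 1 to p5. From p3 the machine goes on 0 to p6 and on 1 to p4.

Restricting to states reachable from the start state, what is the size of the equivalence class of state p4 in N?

First remove the unreachable states {p3,p7}; 7 states remain.
P0 = {p2,p4,p5} | {p1,p6,p8,p9}.
The partition is now stable with 2 blocks: {p2,p4,p5} | {p1,p6,p8,p9}.
The equivalence class containing p4 is {p2,p4,p5}, of size 3.

3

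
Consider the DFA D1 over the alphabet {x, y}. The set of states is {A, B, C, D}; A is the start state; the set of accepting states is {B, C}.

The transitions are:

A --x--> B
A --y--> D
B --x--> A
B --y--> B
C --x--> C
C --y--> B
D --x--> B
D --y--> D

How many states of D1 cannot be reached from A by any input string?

1

Starting at A and following transitions, the reachable set is {A, B, D}. That leaves C unreachable — 1 in total.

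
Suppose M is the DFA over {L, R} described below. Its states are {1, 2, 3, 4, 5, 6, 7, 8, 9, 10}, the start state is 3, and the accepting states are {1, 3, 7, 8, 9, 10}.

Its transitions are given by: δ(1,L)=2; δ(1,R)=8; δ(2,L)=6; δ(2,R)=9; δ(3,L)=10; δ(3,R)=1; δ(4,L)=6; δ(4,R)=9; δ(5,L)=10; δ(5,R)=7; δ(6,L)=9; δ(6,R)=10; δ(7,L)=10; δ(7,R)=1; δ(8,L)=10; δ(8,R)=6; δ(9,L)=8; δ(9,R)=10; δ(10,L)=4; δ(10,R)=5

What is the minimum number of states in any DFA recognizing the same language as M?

8

Every state is reachable, so we keep all 10.
P0 = {1,3,7,8,9,10} | {2,4,5,6}.
Split {1,3,7,8,9,10} by δ(·,L) → {3,7,8,9} and {1,10}.
Refine {3,7,8,9} on symbol L: members go to different blocks, giving {3,7,8} and {9}.
Split {3,7,8} by δ(·,R) → {3,7} and {8}.
On input L, block {2,4,5,6} splits into {2,4} and {5} and {6}.
On input R, block {1,10} splits into {1} and {10}.
The partition is now stable with 8 blocks: {3,7} | {2,4} | {1} | {9} | {8} | {5} | {6} | {10}.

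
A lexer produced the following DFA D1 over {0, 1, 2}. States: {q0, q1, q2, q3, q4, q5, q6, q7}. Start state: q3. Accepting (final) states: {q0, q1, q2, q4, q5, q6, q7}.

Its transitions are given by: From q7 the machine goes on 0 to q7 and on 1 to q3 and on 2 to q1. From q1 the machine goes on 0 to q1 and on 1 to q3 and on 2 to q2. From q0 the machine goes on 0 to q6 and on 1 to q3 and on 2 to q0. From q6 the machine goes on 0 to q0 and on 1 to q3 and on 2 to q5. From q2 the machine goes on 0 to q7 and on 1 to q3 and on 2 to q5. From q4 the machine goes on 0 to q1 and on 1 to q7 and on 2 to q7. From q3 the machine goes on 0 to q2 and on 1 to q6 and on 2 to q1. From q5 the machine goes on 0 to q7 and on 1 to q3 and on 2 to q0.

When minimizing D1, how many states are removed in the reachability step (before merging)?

BFS from q3 reaches {q0, q1, q2, q3, q5, q6, q7}; the 1 state(s) q4 are never visited.

1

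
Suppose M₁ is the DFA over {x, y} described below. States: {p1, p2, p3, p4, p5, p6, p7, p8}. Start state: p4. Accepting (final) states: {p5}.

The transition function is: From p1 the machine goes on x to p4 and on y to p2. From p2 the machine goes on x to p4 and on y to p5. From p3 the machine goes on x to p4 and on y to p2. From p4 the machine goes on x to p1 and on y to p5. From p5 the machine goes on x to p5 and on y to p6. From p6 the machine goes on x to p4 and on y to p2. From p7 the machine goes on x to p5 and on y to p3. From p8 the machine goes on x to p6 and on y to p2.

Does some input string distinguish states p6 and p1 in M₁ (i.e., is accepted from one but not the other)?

No

Reachable states from the start: {p1,p2,p4,p5,p6}. Unreachable: {p3,p7,p8} — drop them.
P0 = {p5} | {p1,p2,p4,p6}.
On input y, block {p1,p2,p4,p6} splits into {p1,p6} and {p2,p4}.
On input x, block {p2,p4} splits into {p2} and {p4}.
The partition is now stable with 4 blocks: {p5} | {p1,p6} | {p2} | {p4}.
p6 and p1 lie in the same block of the stable partition, so they are equivalent — no string distinguishes them.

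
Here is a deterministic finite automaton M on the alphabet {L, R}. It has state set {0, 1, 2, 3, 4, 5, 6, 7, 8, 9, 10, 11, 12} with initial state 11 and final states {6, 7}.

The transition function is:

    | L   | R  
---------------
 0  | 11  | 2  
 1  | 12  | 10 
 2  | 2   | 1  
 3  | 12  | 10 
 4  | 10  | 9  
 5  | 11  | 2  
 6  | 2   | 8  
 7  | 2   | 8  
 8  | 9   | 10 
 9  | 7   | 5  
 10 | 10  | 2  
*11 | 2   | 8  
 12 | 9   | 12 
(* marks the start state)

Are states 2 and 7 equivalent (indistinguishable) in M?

States {0,3,4,6} cannot be reached from the start state, so discard them.
Initial partition by acceptance: {7} | {1,2,5,8,9,10,11,12}.
On input L, block {1,2,5,8,9,10,11,12} splits into {1,2,5,8,10,11,12} and {9}.
Split {1,2,5,8,10,11,12} by δ(·,L) → {1,2,5,10,11} and {8,12}.
Refine {1,2,5,10,11} on symbol L: members go to different blocks, giving {2,5,10,11} and {1}.
Refine {2,5,10,11} on symbol R: members go to different blocks, giving {5,10} and {2} and {11}.
On input L, block {5,10} splits into {5} and {10}.
Refine {8,12} on symbol R: members go to different blocks, giving {8} and {12}.
The partition is now stable with 9 blocks: {7} | {5} | {9} | {8} | {1} | {2} | {11} | {10} | {12}.
2 and 7 end up in different blocks, so they are distinguishable. For instance, the string 'ε' is accepted from only 7.

No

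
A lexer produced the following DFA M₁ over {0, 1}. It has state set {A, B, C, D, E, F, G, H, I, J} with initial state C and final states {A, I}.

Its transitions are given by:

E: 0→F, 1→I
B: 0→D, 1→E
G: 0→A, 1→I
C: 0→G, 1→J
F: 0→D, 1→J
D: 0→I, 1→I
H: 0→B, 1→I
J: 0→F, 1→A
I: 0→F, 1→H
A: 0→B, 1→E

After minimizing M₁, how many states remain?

All states are reachable from the start state.
Start with accepting vs non-accepting: {A,I} | {B,C,D,E,F,G,H,J}.
Refine {B,C,D,E,F,G,H,J} on symbol 0: members go to different blocks, giving {B,C,E,F,H,J} and {D,G}.
Split {B,C,E,F,H,J} by δ(·,0) → {B,C,F} and {E,H,J}.
No further refinement is possible. Final partition (4 blocks): {A,I} | {B,C,F} | {D,G} | {E,H,J}.

4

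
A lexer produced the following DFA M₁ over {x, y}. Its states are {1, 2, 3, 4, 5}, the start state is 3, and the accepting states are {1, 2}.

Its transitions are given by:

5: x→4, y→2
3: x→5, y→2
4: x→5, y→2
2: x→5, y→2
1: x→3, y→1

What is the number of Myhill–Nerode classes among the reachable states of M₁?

2

Reachable states from the start: {2,3,4,5}. Unreachable: {1} — drop them.
Initial partition by acceptance: {2} | {3,4,5}.
The partition is now stable with 2 blocks: {2} | {3,4,5}.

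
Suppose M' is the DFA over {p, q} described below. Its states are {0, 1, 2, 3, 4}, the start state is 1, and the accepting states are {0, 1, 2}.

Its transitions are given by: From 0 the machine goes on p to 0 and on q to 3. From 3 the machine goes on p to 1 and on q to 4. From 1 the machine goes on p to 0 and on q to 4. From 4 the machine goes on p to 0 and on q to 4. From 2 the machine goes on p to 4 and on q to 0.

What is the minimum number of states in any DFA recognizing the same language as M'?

States {2} cannot be reached from the start state, so discard them.
Start with accepting vs non-accepting: {0,1} | {3,4}.
No further refinement is possible. Final partition (2 blocks): {0,1} | {3,4}.

2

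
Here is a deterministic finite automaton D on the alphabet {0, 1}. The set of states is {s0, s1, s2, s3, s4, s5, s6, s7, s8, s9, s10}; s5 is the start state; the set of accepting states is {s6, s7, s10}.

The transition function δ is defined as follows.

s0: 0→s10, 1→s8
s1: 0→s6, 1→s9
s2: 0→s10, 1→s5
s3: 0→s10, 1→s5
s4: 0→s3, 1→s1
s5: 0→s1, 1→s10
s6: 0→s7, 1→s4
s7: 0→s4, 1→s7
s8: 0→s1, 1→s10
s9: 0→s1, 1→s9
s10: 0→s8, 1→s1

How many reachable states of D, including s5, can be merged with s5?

2

First remove the unreachable states {s0,s2}; 9 states remain.
Initial partition by acceptance: {s6,s7,s10} | {s1,s3,s4,s5,s8,s9}.
Refine {s6,s7,s10} on symbol 0: members go to different blocks, giving {s7,s10} and {s6}.
Split {s7,s10} by δ(·,1) → {s7} and {s10}.
On input 0, block {s1,s3,s4,s5,s8,s9} splits into {s4,s5,s8,s9} and {s1} and {s3}.
On input 0, block {s4,s5,s8,s9} splits into {s5,s8,s9} and {s4}.
Split {s5,s8,s9} by δ(·,1) → {s5,s8} and {s9}.
The partition is now stable with 8 blocks: {s7} | {s5,s8} | {s6} | {s10} | {s1} | {s3} | {s4} | {s9}.
The equivalence class containing s5 is {s5,s8}, of size 2.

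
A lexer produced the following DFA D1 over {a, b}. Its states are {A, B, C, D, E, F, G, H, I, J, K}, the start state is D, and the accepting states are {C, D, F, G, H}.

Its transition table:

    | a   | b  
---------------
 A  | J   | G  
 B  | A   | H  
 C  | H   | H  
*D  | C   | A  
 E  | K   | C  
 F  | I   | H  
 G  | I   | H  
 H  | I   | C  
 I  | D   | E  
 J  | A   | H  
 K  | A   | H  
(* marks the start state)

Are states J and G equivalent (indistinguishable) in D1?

Reachable states from the start: {A,C,D,E,G,H,I,J,K}. Unreachable: {B,F} — drop them.
P0 = {C,D,G,H} | {A,E,I,J,K}.
Split {C,D,G,H} by δ(·,a) → {C,D} and {G,H}.
Split {C,D} by δ(·,a) → {C} and {D}.
Split {A,E,I,J,K} by δ(·,a) → {A,E,J,K} and {I}.
On input b, block {A,E,J,K} splits into {A,J,K} and {E}.
Split {G,H} by δ(·,b) → {G} and {H}.
Split {A,J,K} by δ(·,b) → {J,K} and {A}.
The partition is now stable with 8 blocks: {C} | {J,K} | {G} | {D} | {I} | {E} | {H} | {A}.
J and G end up in different blocks, so they are distinguishable. For instance, the string 'ε' is accepted from only G.

No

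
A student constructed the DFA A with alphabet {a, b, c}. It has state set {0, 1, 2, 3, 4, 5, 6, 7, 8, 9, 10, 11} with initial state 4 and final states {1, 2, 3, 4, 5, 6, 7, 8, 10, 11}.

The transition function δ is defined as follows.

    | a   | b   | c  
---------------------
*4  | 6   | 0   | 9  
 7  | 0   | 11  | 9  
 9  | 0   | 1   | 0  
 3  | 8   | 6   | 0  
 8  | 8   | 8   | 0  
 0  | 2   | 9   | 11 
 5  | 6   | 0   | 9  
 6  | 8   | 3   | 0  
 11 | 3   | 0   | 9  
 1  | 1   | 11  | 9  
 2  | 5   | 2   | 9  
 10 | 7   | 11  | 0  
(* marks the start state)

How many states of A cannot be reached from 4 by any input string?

2

Starting at 4 and following transitions, the reachable set is {0, 1, 2, 3, 4, 5, 6, 8, 9, 11}. That leaves 7, 10 unreachable — 2 in total.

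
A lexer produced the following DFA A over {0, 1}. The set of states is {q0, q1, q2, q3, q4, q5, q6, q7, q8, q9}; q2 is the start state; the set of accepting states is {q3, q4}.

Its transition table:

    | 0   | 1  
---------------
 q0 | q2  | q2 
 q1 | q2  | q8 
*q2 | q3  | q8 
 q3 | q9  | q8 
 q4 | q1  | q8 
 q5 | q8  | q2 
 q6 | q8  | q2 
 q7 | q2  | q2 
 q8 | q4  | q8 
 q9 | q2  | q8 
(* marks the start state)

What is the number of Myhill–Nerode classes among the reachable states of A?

First remove the unreachable states {q0,q5,q6,q7}; 6 states remain.
Initial partition by acceptance: {q3,q4} | {q1,q2,q8,q9}.
Split {q1,q2,q8,q9} by δ(·,0) → {q1,q9} and {q2,q8}.
Stable partition: {q3,q4} | {q1,q9} | {q2,q8} — 3 equivalence classes.

3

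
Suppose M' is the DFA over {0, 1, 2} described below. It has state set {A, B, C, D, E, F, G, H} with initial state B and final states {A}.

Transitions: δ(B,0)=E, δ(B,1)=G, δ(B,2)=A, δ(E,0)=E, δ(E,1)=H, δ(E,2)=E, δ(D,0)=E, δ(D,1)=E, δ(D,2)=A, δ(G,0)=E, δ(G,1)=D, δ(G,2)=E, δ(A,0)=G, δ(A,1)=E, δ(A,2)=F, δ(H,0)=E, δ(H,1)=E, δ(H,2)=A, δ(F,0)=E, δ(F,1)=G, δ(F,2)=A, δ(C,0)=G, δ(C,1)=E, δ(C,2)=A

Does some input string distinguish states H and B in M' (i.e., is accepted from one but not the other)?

No

Reachable states from the start: {A,B,D,E,F,G,H}. Unreachable: {C} — drop them.
P0 = {A} | {B,D,E,F,G,H}.
On input 2, block {B,D,E,F,G,H} splits into {B,D,F,H} and {E,G}.
No further refinement is possible. Final partition (3 blocks): {A} | {B,D,F,H} | {E,G}.
H and B lie in the same block of the stable partition, so they are equivalent — no string distinguishes them.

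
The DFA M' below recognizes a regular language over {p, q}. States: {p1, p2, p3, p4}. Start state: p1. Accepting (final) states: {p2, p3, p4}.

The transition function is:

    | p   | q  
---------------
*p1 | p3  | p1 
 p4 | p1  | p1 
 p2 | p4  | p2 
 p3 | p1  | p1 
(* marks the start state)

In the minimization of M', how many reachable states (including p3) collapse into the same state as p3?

States {p2,p4} cannot be reached from the start state, so discard them.
Start with accepting vs non-accepting: {p3} | {p1}.
The partition is now stable with 2 blocks: {p3} | {p1}.
State p3 belongs to the block {p3}, which has 1 states.

1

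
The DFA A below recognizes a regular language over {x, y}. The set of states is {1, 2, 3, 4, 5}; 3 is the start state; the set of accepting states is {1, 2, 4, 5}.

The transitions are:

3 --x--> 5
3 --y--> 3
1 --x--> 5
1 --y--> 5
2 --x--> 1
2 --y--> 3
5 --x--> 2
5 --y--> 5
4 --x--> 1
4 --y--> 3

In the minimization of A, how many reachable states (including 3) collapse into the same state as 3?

First remove the unreachable states {4}; 4 states remain.
P0 = {1,2,5} | {3}.
Refine {1,2,5} on symbol y: members go to different blocks, giving {1,5} and {2}.
On input x, block {1,5} splits into {1} and {5}.
No further refinement is possible. Final partition (4 blocks): {1} | {3} | {2} | {5}.
State 3 belongs to the block {3}, which has 1 states.

1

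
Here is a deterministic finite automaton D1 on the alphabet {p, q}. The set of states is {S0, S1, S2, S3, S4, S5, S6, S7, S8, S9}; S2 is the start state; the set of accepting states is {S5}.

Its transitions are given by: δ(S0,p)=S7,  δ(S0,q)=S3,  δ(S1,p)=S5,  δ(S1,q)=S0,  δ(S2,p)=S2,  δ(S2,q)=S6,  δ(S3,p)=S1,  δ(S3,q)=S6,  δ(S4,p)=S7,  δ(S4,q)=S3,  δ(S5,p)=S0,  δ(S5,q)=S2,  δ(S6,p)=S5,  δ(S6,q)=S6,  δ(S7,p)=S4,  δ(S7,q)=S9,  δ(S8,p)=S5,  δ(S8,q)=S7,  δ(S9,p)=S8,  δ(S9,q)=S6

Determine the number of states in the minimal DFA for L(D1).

Every state is reachable, so we keep all 10.
P0 = {S5} | {S0,S1,S2,S3,S4,S6,S7,S8,S9}.
Split {S0,S1,S2,S3,S4,S6,S7,S8,S9} by δ(·,p) → {S0,S2,S3,S4,S7,S9} and {S1,S6,S8}.
Split {S0,S2,S3,S4,S7,S9} by δ(·,p) → {S0,S2,S4,S7} and {S3,S9}.
Split {S0,S2,S4,S7} by δ(·,q) → {S0,S4,S7} and {S2}.
On input q, block {S1,S6,S8} splits into {S1,S8} and {S6}.
No further refinement is possible. Final partition (6 blocks): {S5} | {S0,S4,S7} | {S1,S8} | {S3,S9} | {S2} | {S6}.

6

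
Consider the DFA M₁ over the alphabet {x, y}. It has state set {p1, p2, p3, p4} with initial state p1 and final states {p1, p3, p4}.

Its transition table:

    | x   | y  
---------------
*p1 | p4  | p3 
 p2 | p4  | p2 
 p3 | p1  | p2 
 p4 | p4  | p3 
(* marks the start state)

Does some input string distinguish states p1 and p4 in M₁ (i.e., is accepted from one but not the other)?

P0 = {p1,p3,p4} | {p2}.
Refine {p1,p3,p4} on symbol y: members go to different blocks, giving {p1,p4} and {p3}.
The partition is now stable with 3 blocks: {p1,p4} | {p2} | {p3}.
p1 and p4 lie in the same block of the stable partition, so they are equivalent — no string distinguishes them.

No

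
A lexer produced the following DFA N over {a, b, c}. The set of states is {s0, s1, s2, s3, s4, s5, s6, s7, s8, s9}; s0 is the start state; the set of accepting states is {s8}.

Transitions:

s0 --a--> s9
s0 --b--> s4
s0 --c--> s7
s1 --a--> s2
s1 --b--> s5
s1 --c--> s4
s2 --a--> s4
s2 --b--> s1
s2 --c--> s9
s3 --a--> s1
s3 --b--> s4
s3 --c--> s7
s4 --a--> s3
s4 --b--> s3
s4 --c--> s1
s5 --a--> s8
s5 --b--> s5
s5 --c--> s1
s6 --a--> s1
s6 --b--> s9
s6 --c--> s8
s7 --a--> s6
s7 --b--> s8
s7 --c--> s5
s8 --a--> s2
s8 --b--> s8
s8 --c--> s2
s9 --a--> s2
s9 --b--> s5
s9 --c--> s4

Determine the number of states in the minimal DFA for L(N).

8

Every state is reachable, so we keep all 10.
Initial partition by acceptance: {s8} | {s0,s1,s2,s3,s4,s5,s6,s7,s9}.
Split {s0,s1,s2,s3,s4,s5,s6,s7,s9} by δ(·,a) → {s0,s1,s2,s3,s4,s6,s7,s9} and {s5}.
Refine {s0,s1,s2,s3,s4,s6,s7,s9} on symbol b: members go to different blocks, giving {s0,s2,s3,s4,s6} and {s1,s9} and {s7}.
On input a, block {s0,s2,s3,s4,s6} splits into {s0,s3,s6} and {s2,s4}.
On input b, block {s0,s3,s6} splits into {s0,s3} and {s6}.
Refine {s2,s4} on symbol a: members go to different blocks, giving {s2} and {s4}.
No further refinement is possible. Final partition (8 blocks): {s8} | {s0,s3} | {s5} | {s1,s9} | {s7} | {s2} | {s6} | {s4}.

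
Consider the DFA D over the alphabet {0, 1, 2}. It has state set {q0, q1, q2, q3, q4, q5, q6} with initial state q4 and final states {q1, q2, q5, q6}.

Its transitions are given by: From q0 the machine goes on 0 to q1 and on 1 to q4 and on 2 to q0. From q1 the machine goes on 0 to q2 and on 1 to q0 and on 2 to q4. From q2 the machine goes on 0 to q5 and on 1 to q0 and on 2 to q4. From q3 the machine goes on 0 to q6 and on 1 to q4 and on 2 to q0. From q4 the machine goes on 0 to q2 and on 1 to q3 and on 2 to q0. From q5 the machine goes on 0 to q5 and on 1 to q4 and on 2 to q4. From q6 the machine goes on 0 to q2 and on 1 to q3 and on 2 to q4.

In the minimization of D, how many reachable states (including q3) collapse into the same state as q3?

3

Start with accepting vs non-accepting: {q1,q2,q5,q6} | {q0,q3,q4}.
The partition is now stable with 2 blocks: {q1,q2,q5,q6} | {q0,q3,q4}.
The equivalence class containing q3 is {q0,q3,q4}, of size 3.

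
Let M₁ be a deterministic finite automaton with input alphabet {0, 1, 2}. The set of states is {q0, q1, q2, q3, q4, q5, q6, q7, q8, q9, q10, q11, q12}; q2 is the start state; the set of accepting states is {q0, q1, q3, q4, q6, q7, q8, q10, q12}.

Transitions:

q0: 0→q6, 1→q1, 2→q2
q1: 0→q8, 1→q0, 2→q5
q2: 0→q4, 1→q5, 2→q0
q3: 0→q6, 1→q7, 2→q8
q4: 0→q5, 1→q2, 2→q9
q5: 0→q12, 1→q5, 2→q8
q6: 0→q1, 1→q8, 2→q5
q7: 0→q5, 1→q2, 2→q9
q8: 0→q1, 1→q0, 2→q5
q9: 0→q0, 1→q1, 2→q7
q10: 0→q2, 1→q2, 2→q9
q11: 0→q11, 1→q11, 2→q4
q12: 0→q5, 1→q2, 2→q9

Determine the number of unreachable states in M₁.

Starting at q2 and following transitions, the reachable set is {q0, q1, q2, q4, q5, q6, q7, q8, q9, q12}. That leaves q3, q10, q11 unreachable — 3 in total.

3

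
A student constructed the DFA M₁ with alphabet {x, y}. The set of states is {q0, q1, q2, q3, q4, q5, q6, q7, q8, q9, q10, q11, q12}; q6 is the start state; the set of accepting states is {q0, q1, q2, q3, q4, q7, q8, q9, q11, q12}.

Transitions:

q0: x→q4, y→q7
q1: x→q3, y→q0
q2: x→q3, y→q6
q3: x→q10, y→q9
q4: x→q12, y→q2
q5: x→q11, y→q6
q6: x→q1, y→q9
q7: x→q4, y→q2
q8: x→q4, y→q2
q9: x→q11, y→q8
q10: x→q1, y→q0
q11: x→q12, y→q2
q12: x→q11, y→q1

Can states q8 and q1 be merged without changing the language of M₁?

No

Reachable states from the start: {q0,q1,q2,q3,q4,q6,q7,q8,q9,q10,q11,q12}. Unreachable: {q5} — drop them.
Initial partition by acceptance: {q0,q1,q2,q3,q4,q7,q8,q9,q11,q12} | {q6,q10}.
Refine {q0,q1,q2,q3,q4,q7,q8,q9,q11,q12} on symbol x: members go to different blocks, giving {q0,q1,q2,q4,q7,q8,q9,q11,q12} and {q3}.
Refine {q0,q1,q2,q4,q7,q8,q9,q11,q12} on symbol x: members go to different blocks, giving {q0,q4,q7,q8,q9,q11,q12} and {q1,q2}.
Refine {q0,q4,q7,q8,q9,q11,q12} on symbol y: members go to different blocks, giving {q4,q7,q8,q11,q12} and {q0,q9}.
Refine {q1,q2} on symbol y: members go to different blocks, giving {q1} and {q2}.
On input y, block {q4,q7,q8,q11,q12} splits into {q4,q7,q8,q11} and {q12}.
On input x, block {q4,q7,q8,q11} splits into {q4,q11} and {q7,q8}.
Stable partition: {q4,q11} | {q6,q10} | {q3} | {q1} | {q0,q9} | {q2} | {q12} | {q7,q8} — 8 equivalence classes.
q8 and q1 end up in different blocks, so they are distinguishable. For instance, the string 'xx' is accepted from only q8.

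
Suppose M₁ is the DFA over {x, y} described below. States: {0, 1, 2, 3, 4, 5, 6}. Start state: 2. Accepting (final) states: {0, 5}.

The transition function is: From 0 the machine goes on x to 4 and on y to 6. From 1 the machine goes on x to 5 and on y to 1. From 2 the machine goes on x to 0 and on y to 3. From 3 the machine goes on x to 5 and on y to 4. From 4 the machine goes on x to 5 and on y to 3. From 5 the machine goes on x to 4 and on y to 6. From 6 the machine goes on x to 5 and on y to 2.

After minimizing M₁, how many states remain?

First remove the unreachable states {1}; 6 states remain.
Start with accepting vs non-accepting: {0,5} | {2,3,4,6}.
Stable partition: {0,5} | {2,3,4,6} — 2 equivalence classes.

2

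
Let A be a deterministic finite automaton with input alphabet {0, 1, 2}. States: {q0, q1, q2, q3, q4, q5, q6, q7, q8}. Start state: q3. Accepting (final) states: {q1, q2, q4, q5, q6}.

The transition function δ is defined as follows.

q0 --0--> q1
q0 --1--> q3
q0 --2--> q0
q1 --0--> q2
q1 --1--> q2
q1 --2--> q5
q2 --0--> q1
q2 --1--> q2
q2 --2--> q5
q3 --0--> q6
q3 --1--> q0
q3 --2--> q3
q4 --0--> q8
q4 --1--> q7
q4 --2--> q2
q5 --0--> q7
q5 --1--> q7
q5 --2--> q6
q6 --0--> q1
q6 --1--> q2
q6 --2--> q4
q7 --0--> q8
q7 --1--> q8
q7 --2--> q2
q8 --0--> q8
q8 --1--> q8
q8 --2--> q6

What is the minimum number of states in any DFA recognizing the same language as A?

4

P0 = {q1,q2,q4,q5,q6} | {q0,q3,q7,q8}.
On input 0, block {q1,q2,q4,q5,q6} splits into {q1,q2,q6} and {q4,q5}.
On input 0, block {q0,q3,q7,q8} splits into {q0,q3} and {q7,q8}.
Stable partition: {q1,q2,q6} | {q0,q3} | {q4,q5} | {q7,q8} — 4 equivalence classes.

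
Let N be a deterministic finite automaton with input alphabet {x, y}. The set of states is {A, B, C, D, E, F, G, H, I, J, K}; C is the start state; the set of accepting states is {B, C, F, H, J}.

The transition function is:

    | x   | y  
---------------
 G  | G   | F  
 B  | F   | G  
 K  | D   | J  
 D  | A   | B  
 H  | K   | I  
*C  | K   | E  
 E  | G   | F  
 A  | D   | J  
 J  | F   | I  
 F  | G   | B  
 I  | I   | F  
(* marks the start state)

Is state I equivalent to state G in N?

Reachable states from the start: {A,B,C,D,E,F,G,I,J,K}. Unreachable: {H} — drop them.
Initial partition by acceptance: {B,C,F,J} | {A,D,E,G,I,K}.
Split {B,C,F,J} by δ(·,x) → {B,J} and {C,F}.
On input y, block {A,D,E,G,I,K} splits into {A,D,K} and {E,G,I}.
Refine {C,F} on symbol x: members go to different blocks, giving {C} and {F}.
The partition is now stable with 5 blocks: {B,J} | {A,D,K} | {C} | {E,G,I} | {F}.
I and G lie in the same block of the stable partition, so they are equivalent — no string distinguishes them.

Yes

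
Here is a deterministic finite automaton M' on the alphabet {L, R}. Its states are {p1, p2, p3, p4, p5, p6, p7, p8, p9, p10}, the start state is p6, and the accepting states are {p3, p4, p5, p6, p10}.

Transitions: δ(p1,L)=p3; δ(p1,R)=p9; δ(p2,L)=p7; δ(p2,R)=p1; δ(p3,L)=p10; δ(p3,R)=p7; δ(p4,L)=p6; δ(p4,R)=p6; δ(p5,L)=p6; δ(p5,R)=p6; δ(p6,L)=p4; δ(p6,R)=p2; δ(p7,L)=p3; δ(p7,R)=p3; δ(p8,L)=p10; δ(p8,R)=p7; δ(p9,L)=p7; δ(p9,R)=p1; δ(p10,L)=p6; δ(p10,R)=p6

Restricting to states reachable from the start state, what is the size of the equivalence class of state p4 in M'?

2

Reachable states from the start: {p1,p2,p3,p4,p6,p7,p9,p10}. Unreachable: {p5,p8} — drop them.
Initial partition by acceptance: {p3,p4,p6,p10} | {p1,p2,p7,p9}.
On input R, block {p3,p4,p6,p10} splits into {p3,p6} and {p4,p10}.
Refine {p1,p2,p7,p9} on symbol L: members go to different blocks, giving {p1,p7} and {p2,p9}.
Refine {p3,p6} on symbol R: members go to different blocks, giving {p3} and {p6}.
Split {p1,p7} by δ(·,R) → {p1} and {p7}.
Stable partition: {p3} | {p1} | {p4,p10} | {p2,p9} | {p6} | {p7} — 6 equivalence classes.
State p4 belongs to the block {p4,p10}, which has 2 states.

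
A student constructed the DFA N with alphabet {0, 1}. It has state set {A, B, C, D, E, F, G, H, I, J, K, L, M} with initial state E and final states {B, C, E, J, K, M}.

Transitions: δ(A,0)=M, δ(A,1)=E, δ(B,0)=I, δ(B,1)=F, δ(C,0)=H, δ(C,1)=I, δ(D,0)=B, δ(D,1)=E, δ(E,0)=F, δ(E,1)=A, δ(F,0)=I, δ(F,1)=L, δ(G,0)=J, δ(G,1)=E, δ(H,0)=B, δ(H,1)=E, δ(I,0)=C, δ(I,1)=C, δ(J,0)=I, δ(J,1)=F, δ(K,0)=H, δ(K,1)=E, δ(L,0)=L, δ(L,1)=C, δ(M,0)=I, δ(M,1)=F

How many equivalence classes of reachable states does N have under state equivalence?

7

First remove the unreachable states {D,G,J,K}; 9 states remain.
Start with accepting vs non-accepting: {B,C,E,M} | {A,F,H,I,L}.
Split {A,F,H,I,L} by δ(·,0) → {A,H,I} and {F,L}.
Refine {B,C,E,M} on symbol 0: members go to different blocks, giving {B,C,M} and {E}.
Refine {B,C,M} on symbol 1: members go to different blocks, giving {B,M} and {C}.
On input 0, block {A,H,I} splits into {A,H} and {I}.
Refine {F,L} on symbol 0: members go to different blocks, giving {F} and {L}.
No further refinement is possible. Final partition (7 blocks): {B,M} | {A,H} | {F} | {E} | {C} | {I} | {L}.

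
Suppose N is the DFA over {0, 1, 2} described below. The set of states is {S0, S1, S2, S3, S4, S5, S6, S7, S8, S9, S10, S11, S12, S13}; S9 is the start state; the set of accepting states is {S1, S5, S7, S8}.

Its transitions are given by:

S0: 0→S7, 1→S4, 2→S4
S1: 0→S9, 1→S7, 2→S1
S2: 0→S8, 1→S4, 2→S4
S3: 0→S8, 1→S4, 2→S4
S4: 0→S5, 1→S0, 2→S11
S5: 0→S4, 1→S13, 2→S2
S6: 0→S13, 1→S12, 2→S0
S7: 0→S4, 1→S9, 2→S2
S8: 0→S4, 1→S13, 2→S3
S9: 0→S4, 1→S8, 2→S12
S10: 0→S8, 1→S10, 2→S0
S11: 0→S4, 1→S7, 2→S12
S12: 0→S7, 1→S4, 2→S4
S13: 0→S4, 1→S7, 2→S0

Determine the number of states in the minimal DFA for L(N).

4

First remove the unreachable states {S1,S6,S10}; 11 states remain.
Start with accepting vs non-accepting: {S5,S7,S8} | {S0,S2,S3,S4,S9,S11,S12,S13}.
Split {S0,S2,S3,S4,S9,S11,S12,S13} by δ(·,0) → {S0,S2,S3,S4,S12} and {S9,S11,S13}.
Split {S0,S2,S3,S4,S12} by δ(·,2) → {S0,S2,S3,S12} and {S4}.
The partition is now stable with 4 blocks: {S5,S7,S8} | {S0,S2,S3,S12} | {S9,S11,S13} | {S4}.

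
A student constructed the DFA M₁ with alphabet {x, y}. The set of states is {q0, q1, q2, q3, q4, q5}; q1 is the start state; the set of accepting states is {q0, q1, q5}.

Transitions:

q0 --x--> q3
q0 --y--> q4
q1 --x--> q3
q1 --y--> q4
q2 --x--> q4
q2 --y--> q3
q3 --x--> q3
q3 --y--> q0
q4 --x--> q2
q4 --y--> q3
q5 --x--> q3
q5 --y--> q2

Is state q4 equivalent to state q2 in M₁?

Reachable states from the start: {q0,q1,q2,q3,q4}. Unreachable: {q5} — drop them.
P0 = {q0,q1} | {q2,q3,q4}.
Split {q2,q3,q4} by δ(·,y) → {q2,q4} and {q3}.
Stable partition: {q0,q1} | {q2,q4} | {q3} — 3 equivalence classes.
q4 and q2 lie in the same block of the stable partition, so they are equivalent — no string distinguishes them.

Yes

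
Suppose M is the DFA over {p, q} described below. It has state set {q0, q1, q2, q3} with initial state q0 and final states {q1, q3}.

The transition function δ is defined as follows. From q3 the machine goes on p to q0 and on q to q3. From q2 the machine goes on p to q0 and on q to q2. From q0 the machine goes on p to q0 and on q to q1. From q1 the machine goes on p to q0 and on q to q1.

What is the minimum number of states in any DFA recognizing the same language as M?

First remove the unreachable states {q2,q3}; 2 states remain.
Initial partition by acceptance: {q1} | {q0}.
The partition is now stable with 2 blocks: {q1} | {q0}.

2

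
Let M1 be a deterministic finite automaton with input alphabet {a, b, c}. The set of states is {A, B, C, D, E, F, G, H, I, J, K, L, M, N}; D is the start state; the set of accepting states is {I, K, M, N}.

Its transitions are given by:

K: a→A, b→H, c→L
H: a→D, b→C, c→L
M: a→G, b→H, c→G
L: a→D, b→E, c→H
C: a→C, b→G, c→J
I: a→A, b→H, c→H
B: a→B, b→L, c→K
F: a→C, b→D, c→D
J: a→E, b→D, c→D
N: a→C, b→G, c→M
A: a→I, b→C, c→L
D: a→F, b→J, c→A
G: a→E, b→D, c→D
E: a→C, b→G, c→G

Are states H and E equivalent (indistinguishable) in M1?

No

States {B,K,M,N} cannot be reached from the start state, so discard them.
Start with accepting vs non-accepting: {I} | {A,C,D,E,F,G,H,J,L}.
Split {A,C,D,E,F,G,H,J,L} by δ(·,a) → {C,D,E,F,G,H,J,L} and {A}.
Split {C,D,E,F,G,H,J,L} by δ(·,c) → {C,E,F,G,H,J,L} and {D}.
Split {C,E,F,G,H,J,L} by δ(·,a) → {C,E,F,G,J} and {H,L}.
Refine {C,E,F,G,J} on symbol b: members go to different blocks, giving {F,G,J} and {C,E}.
The partition is now stable with 6 blocks: {I} | {F,G,J} | {A} | {D} | {H,L} | {C,E}.
H and E end up in different blocks, so they are distinguishable. For instance, the string 'aca' is accepted from only H.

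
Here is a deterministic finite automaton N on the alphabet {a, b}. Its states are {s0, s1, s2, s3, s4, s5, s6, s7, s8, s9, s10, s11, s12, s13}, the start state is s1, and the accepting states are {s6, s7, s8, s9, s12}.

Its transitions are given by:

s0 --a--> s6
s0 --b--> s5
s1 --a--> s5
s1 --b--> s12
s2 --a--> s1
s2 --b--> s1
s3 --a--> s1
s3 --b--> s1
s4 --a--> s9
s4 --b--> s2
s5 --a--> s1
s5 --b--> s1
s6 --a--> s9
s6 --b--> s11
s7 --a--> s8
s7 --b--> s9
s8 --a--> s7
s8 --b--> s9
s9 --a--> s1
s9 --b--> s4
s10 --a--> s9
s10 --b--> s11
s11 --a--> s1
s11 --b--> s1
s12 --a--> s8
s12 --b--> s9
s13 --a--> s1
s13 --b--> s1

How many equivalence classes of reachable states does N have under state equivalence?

Reachable states from the start: {s1,s2,s4,s5,s7,s8,s9,s12}. Unreachable: {s0,s3,s6,s10,s11,s13} — drop them.
P0 = {s7,s8,s9,s12} | {s1,s2,s4,s5}.
On input a, block {s7,s8,s9,s12} splits into {s7,s8,s12} and {s9}.
Refine {s1,s2,s4,s5} on symbol a: members go to different blocks, giving {s1,s2,s5} and {s4}.
Refine {s1,s2,s5} on symbol b: members go to different blocks, giving {s2,s5} and {s1}.
Stable partition: {s7,s8,s12} | {s2,s5} | {s9} | {s4} | {s1} — 5 equivalence classes.

5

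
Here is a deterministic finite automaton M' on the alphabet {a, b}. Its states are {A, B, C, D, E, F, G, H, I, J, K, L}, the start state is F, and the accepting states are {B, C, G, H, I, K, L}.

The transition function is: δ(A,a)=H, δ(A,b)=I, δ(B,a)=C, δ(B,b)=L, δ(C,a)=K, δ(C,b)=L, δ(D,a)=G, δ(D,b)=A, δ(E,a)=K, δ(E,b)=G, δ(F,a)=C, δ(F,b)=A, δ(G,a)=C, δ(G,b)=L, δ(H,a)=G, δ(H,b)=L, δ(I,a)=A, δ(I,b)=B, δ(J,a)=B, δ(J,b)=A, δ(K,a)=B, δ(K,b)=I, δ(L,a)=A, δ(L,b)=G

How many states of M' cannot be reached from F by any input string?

BFS from F reaches {A, B, C, F, G, H, I, K, L}; the 3 state(s) D, E, J are never visited.

3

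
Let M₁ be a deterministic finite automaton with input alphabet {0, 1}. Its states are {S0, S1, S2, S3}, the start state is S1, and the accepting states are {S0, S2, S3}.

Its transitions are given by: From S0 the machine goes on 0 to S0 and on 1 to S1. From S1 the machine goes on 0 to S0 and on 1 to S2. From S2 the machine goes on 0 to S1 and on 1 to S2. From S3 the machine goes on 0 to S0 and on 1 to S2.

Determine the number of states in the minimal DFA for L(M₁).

3

States {S3} cannot be reached from the start state, so discard them.
P0 = {S0,S2} | {S1}.
Refine {S0,S2} on symbol 0: members go to different blocks, giving {S0} and {S2}.
No further refinement is possible. Final partition (3 blocks): {S0} | {S1} | {S2}.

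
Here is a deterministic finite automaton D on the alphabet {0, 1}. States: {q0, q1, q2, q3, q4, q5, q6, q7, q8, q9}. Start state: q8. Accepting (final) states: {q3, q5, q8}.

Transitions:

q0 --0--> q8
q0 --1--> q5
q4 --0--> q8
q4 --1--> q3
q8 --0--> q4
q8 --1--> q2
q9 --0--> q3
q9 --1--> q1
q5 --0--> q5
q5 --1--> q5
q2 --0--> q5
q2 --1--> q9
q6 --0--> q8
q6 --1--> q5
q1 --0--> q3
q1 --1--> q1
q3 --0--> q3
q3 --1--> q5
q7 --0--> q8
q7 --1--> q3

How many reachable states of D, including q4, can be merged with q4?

States {q0,q6,q7} cannot be reached from the start state, so discard them.
P0 = {q3,q5,q8} | {q1,q2,q4,q9}.
On input 0, block {q3,q5,q8} splits into {q3,q5} and {q8}.
Split {q1,q2,q4,q9} by δ(·,0) → {q1,q2,q9} and {q4}.
No further refinement is possible. Final partition (4 blocks): {q3,q5} | {q1,q2,q9} | {q8} | {q4}.
State q4 belongs to the block {q4}, which has 1 states.

1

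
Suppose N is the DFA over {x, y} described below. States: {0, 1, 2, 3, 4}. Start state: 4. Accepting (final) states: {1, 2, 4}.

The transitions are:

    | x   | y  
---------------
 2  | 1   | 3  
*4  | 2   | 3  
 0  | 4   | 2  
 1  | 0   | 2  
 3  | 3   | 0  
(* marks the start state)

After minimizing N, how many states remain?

All states are reachable from the start state.
Initial partition by acceptance: {1,2,4} | {0,3}.
Refine {1,2,4} on symbol x: members go to different blocks, giving {2,4} and {1}.
Refine {2,4} on symbol x: members go to different blocks, giving {2} and {4}.
On input x, block {0,3} splits into {0} and {3}.
No further refinement is possible. Final partition (5 blocks): {2} | {0} | {1} | {4} | {3}.

5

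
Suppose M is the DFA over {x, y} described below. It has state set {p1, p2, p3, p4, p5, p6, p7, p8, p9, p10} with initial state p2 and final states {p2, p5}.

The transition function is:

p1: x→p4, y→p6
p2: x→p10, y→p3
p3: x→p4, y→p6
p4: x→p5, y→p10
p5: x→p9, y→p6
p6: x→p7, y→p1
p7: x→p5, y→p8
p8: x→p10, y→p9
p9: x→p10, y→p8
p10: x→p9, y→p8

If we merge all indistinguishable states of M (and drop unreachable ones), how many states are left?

4

All states are reachable from the start state.
Initial partition by acceptance: {p2,p5} | {p1,p3,p4,p6,p7,p8,p9,p10}.
Refine {p1,p3,p4,p6,p7,p8,p9,p10} on symbol x: members go to different blocks, giving {p1,p3,p6,p8,p9,p10} and {p4,p7}.
On input x, block {p1,p3,p6,p8,p9,p10} splits into {p1,p3,p6} and {p8,p9,p10}.
Stable partition: {p2,p5} | {p1,p3,p6} | {p4,p7} | {p8,p9,p10} — 4 equivalence classes.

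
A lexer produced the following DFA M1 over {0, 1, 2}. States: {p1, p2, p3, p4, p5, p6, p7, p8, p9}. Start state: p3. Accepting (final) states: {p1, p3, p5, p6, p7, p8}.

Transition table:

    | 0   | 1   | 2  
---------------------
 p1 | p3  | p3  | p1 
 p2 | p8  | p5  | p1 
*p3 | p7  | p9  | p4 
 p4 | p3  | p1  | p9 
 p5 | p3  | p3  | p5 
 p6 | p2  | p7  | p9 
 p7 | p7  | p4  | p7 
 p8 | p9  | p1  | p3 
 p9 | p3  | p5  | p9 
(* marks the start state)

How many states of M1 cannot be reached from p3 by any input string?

3

Starting at p3 and following transitions, the reachable set is {p1, p3, p4, p5, p7, p9}. That leaves p2, p6, p8 unreachable — 3 in total.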